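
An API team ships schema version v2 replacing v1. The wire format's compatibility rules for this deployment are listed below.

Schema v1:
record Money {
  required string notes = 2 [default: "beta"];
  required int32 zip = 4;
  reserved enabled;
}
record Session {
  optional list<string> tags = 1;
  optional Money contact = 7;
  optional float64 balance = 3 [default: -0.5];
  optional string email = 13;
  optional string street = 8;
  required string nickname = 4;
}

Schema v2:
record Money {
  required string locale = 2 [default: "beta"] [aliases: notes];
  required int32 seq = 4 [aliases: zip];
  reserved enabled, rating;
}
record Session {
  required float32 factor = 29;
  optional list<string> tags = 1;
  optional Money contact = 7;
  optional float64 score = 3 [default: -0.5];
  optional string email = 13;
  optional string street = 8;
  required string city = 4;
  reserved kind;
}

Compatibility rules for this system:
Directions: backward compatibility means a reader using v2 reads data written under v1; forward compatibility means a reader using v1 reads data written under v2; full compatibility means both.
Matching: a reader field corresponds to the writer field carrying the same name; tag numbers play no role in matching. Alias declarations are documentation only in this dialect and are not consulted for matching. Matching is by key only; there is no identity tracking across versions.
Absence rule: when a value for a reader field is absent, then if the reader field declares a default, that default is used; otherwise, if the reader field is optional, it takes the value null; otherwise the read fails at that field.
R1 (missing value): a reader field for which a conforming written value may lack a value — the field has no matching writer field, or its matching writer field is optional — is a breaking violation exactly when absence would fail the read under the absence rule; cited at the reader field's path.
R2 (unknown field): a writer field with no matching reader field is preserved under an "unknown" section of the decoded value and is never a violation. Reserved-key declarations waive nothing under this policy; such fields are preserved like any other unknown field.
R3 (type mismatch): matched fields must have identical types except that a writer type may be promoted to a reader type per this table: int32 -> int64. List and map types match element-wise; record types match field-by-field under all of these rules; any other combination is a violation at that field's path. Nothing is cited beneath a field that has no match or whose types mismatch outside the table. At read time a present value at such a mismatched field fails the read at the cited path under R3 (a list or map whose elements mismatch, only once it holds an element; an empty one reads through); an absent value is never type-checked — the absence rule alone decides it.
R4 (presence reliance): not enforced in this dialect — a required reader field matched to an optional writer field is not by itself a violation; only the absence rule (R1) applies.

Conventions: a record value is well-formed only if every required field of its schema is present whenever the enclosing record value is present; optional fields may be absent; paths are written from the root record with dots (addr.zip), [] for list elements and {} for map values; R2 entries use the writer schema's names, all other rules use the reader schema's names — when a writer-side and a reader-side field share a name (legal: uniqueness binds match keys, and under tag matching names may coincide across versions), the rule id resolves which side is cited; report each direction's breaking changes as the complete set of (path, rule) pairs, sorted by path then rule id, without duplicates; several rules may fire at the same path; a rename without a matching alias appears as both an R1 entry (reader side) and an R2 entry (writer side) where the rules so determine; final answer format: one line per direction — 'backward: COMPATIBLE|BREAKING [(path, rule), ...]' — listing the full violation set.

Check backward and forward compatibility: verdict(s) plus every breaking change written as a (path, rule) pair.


backward: BREAKING [(city, R1), (contact.seq, R1), (factor, R1)]; forward: BREAKING [(contact.zip, R1), (nickname, R1)]

the writer's type comes first in each Session pair
backward analysis of Session with v2 as reader and v1 as writer:
  factor has no writer counterpart
  writer optional, list<string> -> list<string>: reader tags maps from writer tags
  writer optional, Money -> Money: reader contact maps from writer contact
  score has no writer counterpart
  writer optional, string -> string: reader email maps from writer email
  writer optional, string -> string: reader street maps from writer street
  city has no writer counterpart
  balance (writer side), unknown to reader
  nickname (writer side), unknown to reader
  contact.locale has no writer counterpart
  contact.seq has no writer counterpart
  contact.notes (writer side), unknown to reader
  contact.zip (writer side), unknown to reader
  violation R1 at city
  violation R1 at contact.seq
  violation R1 at factor
  => backward verdict for Session: BREAKING, 3 violation(s)
forward analysis of Session with v1 as reader and v2 as writer:
  writer optional, list<string> -> list<string>: reader tags maps from writer tags
  writer optional, Money -> Money: reader contact maps from writer contact
  balance has no writer counterpart
  writer optional, string -> string: reader email maps from writer email
  writer optional, string -> string: reader street maps from writer street
  nickname has no writer counterpart
  factor (writer side), unknown to reader
  score (writer side), unknown to reader
  city (writer side), unknown to reader
  contact.notes has no writer counterpart
  contact.zip has no writer counterpart
  contact.locale (writer side), unknown to reader
  contact.seq (writer side), unknown to reader
  violation R1 at contact.zip
  violation R1 at nickname
  => forward verdict for Session: BREAKING, 2 violation(s)


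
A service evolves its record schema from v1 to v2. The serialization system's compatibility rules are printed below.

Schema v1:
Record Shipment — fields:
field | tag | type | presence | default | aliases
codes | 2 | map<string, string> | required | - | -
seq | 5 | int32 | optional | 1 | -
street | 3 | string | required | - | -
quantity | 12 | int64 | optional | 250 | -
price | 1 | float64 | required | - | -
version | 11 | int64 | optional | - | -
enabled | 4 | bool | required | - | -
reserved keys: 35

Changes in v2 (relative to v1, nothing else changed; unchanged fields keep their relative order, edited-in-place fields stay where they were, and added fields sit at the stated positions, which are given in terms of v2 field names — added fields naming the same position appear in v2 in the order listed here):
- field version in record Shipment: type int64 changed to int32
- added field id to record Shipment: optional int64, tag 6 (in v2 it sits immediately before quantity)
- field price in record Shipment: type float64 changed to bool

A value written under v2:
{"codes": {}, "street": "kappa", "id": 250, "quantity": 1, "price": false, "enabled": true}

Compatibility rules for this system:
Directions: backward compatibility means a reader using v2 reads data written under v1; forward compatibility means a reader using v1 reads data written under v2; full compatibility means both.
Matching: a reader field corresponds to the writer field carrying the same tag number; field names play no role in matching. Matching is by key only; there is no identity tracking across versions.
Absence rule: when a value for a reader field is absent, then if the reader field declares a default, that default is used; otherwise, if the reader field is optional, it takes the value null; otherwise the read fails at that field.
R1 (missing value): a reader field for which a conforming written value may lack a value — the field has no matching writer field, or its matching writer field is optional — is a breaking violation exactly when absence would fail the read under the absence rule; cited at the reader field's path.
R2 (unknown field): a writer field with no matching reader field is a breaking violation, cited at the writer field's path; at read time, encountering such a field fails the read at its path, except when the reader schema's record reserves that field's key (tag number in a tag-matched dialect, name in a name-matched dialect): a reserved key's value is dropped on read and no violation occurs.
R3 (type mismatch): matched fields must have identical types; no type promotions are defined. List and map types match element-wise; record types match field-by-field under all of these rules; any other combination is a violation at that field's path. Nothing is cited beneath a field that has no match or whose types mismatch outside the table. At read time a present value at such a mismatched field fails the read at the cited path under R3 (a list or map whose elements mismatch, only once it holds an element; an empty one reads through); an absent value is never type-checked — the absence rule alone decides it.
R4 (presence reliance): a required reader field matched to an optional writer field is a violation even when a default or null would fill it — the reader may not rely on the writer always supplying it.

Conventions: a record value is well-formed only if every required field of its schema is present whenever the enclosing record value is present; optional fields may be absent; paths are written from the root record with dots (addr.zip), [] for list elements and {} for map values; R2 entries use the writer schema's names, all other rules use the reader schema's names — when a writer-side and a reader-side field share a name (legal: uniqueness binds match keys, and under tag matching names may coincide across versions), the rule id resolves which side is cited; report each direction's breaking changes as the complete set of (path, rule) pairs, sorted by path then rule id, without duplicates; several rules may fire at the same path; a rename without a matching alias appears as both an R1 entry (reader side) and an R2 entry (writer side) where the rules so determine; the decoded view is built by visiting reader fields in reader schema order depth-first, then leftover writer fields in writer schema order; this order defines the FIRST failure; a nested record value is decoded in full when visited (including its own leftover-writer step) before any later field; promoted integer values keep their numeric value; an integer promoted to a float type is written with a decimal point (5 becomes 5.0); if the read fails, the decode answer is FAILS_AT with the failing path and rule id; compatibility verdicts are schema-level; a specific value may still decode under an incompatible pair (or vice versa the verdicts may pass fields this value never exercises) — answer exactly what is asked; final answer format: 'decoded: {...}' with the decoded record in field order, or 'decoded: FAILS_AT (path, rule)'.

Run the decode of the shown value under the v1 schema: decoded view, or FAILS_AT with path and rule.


decoded: FAILS_AT (price, R3)

each type pair in Shipment: writer, then reader
decode (reader v1):
  codes := {}
  seq := 1 (no value, default fills)
  street := "kappa"
  quantity := 1
  read fails at price under R3
  => FAILS_AT (price, R3)
ruling out the remaining Shipment differences:
  field version in record Shipment: type int64 changed to int32 -> affects the rule determinations only; this particular Shipment value decodes identically
  added field id to record Shipment: optional int64, tag 6 (in v2 it sits immediately before quantity) -> affects the rule determinations only; this particular Shipment value decodes identically


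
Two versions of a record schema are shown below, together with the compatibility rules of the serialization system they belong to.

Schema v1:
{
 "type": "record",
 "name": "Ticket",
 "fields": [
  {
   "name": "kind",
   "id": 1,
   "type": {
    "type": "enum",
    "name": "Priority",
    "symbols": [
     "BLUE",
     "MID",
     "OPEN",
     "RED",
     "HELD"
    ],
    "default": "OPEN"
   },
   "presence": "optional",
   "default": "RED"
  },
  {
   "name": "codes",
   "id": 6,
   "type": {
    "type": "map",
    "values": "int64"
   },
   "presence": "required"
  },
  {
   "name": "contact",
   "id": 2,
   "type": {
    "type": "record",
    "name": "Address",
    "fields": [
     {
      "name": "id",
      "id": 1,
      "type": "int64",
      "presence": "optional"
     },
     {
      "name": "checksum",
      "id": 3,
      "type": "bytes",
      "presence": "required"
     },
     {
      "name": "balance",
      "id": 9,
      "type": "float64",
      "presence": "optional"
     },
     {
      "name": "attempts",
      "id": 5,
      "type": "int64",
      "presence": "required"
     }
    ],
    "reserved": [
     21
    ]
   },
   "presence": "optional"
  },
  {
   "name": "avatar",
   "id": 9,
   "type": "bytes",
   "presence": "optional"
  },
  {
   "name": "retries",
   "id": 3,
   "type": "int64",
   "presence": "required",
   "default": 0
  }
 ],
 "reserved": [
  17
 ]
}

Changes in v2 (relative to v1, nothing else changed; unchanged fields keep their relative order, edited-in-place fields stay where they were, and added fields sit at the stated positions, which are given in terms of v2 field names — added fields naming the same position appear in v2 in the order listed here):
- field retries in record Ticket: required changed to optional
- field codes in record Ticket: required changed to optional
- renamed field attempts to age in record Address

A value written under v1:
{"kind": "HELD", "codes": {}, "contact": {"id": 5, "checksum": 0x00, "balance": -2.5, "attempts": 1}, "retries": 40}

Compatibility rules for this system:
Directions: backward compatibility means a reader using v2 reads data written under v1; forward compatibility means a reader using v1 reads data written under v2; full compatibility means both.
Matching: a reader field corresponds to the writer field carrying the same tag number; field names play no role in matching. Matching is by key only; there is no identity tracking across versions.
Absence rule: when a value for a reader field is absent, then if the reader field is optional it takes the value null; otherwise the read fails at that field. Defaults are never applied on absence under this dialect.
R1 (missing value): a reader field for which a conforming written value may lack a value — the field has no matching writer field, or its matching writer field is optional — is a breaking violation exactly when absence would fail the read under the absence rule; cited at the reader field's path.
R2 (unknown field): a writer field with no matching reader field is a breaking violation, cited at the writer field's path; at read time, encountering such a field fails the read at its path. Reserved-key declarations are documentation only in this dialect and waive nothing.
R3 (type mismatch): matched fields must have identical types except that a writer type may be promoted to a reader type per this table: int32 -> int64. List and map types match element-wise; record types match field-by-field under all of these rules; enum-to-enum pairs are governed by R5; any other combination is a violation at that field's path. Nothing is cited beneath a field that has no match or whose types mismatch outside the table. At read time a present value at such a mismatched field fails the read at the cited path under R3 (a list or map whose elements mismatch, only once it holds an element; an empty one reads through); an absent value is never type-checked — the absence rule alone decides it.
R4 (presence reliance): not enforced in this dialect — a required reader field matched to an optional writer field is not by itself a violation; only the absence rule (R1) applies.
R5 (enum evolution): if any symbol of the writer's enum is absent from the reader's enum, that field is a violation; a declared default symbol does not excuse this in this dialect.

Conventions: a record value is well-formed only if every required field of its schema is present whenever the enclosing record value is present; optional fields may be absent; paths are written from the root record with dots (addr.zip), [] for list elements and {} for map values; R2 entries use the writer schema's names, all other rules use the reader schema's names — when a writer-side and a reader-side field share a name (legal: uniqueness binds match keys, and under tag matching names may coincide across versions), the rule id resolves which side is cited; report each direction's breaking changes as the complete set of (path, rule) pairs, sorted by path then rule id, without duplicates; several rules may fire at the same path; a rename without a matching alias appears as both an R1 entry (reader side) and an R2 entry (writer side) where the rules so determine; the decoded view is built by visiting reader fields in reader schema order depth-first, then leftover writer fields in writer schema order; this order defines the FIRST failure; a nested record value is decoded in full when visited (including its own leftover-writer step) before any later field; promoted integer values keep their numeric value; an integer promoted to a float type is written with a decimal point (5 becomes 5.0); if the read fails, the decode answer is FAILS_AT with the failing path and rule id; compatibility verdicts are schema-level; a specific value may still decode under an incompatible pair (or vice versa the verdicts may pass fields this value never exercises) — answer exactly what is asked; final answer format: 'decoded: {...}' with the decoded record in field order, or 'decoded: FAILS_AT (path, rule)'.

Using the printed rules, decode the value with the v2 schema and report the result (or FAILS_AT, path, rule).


decoded: {"kind": "HELD", "codes": {}, "contact": {"id": 5, "checksum": 0x00, "balance": -2.5, "age": 1}, "avatar": null, "retries": 40}

in Ticket below, arrows point writer -> reader
decode walk for Ticket under reader schema v2:
  kind := "HELD"
  codes := {}
  contact.id := 5
  contact.checksum := 0x00
  contact.balance := -2.5
  contact.age := 1 (from writer attempts)
  avatar := null (not supplied -> null)
  retries := 40
  => decoded: {"kind": "HELD", "codes": {}, "contact": {"id": 5, "checksum": 0x00, "balance": -2.5, "age": 1}, "avatar": null, "retries": 40}
ruling out the remaining Ticket differences:
  field retries in record Ticket: required changed to optional -> changes Ticket's schema-level verdicts only — the decode of this value is the same
  field codes in record Ticket: required changed to optional -> changes Ticket's schema-level verdicts only — the decode of this value is the same


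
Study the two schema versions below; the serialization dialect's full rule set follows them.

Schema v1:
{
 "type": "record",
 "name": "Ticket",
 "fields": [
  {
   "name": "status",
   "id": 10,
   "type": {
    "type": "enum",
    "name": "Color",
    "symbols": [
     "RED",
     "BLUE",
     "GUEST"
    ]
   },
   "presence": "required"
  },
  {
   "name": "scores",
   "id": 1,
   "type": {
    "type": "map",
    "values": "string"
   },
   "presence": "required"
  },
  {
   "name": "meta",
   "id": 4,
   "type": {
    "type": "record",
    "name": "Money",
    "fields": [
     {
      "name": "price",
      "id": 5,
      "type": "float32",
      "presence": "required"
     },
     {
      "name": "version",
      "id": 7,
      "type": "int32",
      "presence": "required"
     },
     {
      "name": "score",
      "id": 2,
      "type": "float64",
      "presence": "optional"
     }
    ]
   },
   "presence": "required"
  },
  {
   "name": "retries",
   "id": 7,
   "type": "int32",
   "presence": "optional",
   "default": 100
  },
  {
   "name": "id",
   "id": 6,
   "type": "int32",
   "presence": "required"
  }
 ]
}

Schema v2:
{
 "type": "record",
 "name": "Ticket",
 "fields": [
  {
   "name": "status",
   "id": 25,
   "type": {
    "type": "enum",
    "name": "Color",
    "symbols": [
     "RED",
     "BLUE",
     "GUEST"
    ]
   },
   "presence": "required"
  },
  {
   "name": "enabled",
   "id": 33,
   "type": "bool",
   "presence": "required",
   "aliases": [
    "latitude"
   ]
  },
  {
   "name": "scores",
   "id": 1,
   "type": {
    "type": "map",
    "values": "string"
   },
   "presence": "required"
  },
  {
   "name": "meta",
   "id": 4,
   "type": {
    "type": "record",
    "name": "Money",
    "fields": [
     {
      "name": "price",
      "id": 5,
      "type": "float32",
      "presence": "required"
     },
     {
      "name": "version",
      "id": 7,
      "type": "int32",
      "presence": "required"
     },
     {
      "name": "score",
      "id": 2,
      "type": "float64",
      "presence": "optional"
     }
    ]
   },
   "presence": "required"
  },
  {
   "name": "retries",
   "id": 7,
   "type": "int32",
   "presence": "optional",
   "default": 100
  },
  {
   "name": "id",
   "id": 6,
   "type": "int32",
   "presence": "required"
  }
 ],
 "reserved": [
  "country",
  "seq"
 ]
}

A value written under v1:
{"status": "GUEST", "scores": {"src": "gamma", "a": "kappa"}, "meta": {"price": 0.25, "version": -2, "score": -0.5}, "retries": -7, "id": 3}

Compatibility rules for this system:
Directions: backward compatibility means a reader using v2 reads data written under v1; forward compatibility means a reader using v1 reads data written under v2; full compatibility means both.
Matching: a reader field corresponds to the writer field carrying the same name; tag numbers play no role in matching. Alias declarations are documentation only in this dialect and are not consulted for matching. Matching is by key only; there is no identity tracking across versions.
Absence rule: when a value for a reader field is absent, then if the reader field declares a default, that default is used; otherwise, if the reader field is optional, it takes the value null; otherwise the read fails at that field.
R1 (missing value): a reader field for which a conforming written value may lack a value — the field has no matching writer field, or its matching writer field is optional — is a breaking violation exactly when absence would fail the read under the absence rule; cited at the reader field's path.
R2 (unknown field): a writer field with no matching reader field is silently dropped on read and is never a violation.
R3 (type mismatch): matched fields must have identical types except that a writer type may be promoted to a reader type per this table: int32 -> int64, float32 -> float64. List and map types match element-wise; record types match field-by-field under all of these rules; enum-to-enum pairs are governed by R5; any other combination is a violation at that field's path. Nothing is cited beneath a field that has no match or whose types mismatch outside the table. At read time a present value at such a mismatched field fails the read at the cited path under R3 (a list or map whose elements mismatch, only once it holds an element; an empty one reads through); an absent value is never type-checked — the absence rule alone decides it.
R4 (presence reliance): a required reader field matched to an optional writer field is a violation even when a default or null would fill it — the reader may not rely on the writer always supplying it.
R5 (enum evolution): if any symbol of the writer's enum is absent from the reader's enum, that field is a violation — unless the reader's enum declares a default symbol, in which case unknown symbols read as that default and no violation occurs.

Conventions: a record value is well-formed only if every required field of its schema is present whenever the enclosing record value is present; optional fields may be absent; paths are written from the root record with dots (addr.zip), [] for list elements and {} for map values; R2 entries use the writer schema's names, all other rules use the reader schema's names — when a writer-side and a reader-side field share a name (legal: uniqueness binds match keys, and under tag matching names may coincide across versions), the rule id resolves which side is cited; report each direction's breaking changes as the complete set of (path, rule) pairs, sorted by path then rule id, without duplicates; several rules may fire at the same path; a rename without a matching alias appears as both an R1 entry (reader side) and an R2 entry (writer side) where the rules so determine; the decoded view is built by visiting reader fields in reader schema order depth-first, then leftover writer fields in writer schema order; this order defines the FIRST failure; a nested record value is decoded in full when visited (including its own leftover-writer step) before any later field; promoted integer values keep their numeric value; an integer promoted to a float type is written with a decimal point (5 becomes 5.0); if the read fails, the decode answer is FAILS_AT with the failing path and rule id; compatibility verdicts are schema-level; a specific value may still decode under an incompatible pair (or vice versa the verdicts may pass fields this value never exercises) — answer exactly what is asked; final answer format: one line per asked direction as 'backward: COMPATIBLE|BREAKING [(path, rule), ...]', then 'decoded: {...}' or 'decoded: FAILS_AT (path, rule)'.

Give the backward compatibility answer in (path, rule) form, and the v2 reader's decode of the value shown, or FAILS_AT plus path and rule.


in Ticket below, arrows point writer -> reader
backward on Ticket — v2 reading data written by v1:
  writer required, Color -> Color: reader status maps from writer status
  enabled: no writer match
  writer required, map<string, string> -> map<string, string>: reader scores maps from writer scores
  writer required, Money -> Money: reader meta maps from writer meta
  writer optional, int32 -> int32: reader retries maps from writer retries
  writer required, int32 -> int32: reader id maps from writer id
  writer required, float32 -> float32: reader meta.price maps from writer meta.price
  writer required, int32 -> int32: reader meta.version maps from writer meta.version
  writer optional, float64 -> float64: reader meta.score maps from writer meta.score
  breaking: (enabled, R1)
  => 1 violation(s): backward is BREAKING for Ticket
decode (reader v2):
  status := "GUEST"
  read fails at enabled under R1 (no fill)
  => FAILS_AT (enabled, R1)
the other Ticket changes do not affect what is asked:
  field status in record Ticket: tag 10 changed to 25 -> triggers nothing under Ticket's printed rules — same verdict

backward: BREAKING [(enabled, R1)]; decoded: FAILS_AT (enabled, R1)


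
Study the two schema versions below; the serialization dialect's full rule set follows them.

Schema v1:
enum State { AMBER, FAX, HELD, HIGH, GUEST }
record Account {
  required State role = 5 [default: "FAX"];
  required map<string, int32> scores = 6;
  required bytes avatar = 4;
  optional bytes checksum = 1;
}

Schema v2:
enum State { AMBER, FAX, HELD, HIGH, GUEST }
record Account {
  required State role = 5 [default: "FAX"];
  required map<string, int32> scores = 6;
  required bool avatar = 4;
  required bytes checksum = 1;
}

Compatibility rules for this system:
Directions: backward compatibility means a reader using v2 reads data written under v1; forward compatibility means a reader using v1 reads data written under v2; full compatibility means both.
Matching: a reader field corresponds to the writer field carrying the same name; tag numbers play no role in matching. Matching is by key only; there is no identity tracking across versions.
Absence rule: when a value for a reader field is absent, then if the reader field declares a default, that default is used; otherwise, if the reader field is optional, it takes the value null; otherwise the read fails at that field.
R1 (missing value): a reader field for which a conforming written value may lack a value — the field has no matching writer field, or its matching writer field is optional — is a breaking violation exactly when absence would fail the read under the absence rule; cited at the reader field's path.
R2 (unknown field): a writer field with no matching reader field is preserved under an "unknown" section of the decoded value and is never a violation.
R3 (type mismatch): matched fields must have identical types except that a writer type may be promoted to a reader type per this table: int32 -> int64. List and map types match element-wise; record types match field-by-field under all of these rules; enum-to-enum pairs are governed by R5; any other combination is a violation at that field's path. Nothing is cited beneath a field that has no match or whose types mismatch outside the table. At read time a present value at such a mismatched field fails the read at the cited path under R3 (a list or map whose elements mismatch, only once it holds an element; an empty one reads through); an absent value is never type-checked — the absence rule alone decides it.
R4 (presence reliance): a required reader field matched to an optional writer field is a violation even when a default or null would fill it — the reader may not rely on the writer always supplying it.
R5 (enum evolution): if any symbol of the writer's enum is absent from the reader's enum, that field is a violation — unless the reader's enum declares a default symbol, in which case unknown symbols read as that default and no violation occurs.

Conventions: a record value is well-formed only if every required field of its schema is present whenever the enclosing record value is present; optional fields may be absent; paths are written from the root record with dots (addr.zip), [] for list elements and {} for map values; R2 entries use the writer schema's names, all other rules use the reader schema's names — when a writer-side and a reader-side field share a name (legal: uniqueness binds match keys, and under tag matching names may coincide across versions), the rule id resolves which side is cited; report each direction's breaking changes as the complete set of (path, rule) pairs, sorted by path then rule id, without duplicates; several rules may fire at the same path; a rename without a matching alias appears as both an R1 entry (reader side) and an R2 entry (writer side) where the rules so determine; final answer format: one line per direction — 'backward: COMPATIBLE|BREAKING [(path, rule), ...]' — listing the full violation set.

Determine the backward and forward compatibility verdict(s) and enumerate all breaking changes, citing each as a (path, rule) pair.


the writer's type comes first in each Account pair
backward on Account — v2 reading data written by v1:
  role <- role (State -> State, writer required)
  scores <- scores (map<string, int32> -> map<string, int32>, writer required)
  avatar <- avatar (bytes -> bool, writer required)
  checksum <- checksum (bytes -> bytes, writer optional)
  R3 fires at avatar
  R1 fires at checksum
  R4 fires at checksum
  => backward: BREAKING (3)
forward on Account — v1 reading data written by v2:
  role <- role (State -> State, writer required)
  scores <- scores (map<string, int32> -> map<string, int32>, writer required)
  avatar <- avatar (bool -> bytes, writer required)
  checksum <- checksum (bytes -> bytes, writer required)
  R3 fires at avatar
  => forward: BREAKING (1)

backward: BREAKING [(avatar, R3), (checksum, R1), (checksum, R4)]; forward: BREAKING [(avatar, R3)]


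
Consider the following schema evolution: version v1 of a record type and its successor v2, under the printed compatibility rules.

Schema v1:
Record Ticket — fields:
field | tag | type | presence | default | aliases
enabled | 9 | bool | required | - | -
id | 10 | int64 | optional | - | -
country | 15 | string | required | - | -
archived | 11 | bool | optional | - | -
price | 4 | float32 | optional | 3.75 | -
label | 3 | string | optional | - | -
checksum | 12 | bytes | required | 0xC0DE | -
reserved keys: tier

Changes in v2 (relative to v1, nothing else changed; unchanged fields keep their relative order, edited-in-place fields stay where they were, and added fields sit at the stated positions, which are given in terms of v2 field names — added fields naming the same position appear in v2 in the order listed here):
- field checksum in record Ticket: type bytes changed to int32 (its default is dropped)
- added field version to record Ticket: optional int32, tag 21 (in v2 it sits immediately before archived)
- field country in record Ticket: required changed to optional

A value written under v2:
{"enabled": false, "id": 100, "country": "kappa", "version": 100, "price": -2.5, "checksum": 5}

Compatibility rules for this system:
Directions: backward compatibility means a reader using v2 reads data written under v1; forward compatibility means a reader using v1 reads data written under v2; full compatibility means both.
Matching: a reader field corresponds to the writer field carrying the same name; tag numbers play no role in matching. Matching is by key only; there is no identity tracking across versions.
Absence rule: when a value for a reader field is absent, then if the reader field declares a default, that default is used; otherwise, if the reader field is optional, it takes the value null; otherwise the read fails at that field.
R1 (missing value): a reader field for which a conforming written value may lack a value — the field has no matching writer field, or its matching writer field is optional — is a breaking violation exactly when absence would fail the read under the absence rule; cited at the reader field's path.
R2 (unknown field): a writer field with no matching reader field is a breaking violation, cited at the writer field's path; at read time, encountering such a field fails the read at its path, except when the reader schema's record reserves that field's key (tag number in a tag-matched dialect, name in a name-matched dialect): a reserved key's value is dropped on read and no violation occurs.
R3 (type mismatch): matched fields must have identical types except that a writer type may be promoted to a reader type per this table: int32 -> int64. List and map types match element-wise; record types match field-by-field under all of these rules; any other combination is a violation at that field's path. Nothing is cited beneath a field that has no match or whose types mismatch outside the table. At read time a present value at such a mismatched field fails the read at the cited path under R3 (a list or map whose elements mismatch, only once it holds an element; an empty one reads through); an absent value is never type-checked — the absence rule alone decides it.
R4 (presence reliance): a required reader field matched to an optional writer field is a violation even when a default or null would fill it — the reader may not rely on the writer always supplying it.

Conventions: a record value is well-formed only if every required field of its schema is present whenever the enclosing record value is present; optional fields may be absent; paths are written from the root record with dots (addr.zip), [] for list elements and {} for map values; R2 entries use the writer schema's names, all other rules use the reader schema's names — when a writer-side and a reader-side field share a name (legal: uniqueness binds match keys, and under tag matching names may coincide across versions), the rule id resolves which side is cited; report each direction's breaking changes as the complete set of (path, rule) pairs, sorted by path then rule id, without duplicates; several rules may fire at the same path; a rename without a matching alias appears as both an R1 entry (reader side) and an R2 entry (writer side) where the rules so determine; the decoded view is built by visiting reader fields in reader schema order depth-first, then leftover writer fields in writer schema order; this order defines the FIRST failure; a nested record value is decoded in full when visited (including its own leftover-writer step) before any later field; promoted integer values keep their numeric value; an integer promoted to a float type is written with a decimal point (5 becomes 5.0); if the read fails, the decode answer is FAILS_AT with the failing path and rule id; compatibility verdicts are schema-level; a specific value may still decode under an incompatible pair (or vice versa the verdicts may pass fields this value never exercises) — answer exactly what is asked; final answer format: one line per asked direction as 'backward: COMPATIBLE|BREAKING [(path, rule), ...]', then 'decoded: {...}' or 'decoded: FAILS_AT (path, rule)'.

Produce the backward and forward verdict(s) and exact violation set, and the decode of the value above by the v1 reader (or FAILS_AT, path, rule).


the writer's type comes first in each Ticket pair
backward analysis of Ticket with v2 as reader and v1 as writer:
  writer required, bool -> bool: reader enabled maps from writer enabled
  writer optional, int64 -> int64: reader id maps from writer id
  writer required, string -> string: reader country maps from writer country
  version has no writer counterpart
  writer optional, bool -> bool: reader archived maps from writer archived
  writer optional, float32 -> float32: reader price maps from writer price
  writer optional, string -> string: reader label maps from writer label
  writer required, bytes -> int32: reader checksum maps from writer checksum
  R3 fires at checksum
  => 1 violation(s): backward is BREAKING for Ticket
forward analysis of Ticket with v1 as reader and v2 as writer:
  writer required, bool -> bool: reader enabled maps from writer enabled
  writer optional, int64 -> int64: reader id maps from writer id
  writer optional, string -> string: reader country maps from writer country
  writer optional, bool -> bool: reader archived maps from writer archived
  writer optional, float32 -> float32: reader price maps from writer price
  writer optional, string -> string: reader label maps from writer label
  writer required, int32 -> bytes: reader checksum maps from writer checksum
  writer field version has no reader counterpart
  R3 fires at checksum
  R1 fires at country
  R4 fires at country
  R2 fires at version
  => 4 violation(s): forward is BREAKING for Ticket
decode walk for Ticket under reader schema v1:
  enabled := false
  id := 100
  country := "kappa"
  archived := null (not supplied -> null)
  price := -2.5
  label := null (not supplied -> null)
  read fails at checksum under R3
  => FAILS_AT (checksum, R3)

backward: BREAKING [(checksum, R3)]; forward: BREAKING [(checksum, R3), (country, R1), (country, R4), (version, R2)]; decoded: FAILS_AT (checksum, R3)


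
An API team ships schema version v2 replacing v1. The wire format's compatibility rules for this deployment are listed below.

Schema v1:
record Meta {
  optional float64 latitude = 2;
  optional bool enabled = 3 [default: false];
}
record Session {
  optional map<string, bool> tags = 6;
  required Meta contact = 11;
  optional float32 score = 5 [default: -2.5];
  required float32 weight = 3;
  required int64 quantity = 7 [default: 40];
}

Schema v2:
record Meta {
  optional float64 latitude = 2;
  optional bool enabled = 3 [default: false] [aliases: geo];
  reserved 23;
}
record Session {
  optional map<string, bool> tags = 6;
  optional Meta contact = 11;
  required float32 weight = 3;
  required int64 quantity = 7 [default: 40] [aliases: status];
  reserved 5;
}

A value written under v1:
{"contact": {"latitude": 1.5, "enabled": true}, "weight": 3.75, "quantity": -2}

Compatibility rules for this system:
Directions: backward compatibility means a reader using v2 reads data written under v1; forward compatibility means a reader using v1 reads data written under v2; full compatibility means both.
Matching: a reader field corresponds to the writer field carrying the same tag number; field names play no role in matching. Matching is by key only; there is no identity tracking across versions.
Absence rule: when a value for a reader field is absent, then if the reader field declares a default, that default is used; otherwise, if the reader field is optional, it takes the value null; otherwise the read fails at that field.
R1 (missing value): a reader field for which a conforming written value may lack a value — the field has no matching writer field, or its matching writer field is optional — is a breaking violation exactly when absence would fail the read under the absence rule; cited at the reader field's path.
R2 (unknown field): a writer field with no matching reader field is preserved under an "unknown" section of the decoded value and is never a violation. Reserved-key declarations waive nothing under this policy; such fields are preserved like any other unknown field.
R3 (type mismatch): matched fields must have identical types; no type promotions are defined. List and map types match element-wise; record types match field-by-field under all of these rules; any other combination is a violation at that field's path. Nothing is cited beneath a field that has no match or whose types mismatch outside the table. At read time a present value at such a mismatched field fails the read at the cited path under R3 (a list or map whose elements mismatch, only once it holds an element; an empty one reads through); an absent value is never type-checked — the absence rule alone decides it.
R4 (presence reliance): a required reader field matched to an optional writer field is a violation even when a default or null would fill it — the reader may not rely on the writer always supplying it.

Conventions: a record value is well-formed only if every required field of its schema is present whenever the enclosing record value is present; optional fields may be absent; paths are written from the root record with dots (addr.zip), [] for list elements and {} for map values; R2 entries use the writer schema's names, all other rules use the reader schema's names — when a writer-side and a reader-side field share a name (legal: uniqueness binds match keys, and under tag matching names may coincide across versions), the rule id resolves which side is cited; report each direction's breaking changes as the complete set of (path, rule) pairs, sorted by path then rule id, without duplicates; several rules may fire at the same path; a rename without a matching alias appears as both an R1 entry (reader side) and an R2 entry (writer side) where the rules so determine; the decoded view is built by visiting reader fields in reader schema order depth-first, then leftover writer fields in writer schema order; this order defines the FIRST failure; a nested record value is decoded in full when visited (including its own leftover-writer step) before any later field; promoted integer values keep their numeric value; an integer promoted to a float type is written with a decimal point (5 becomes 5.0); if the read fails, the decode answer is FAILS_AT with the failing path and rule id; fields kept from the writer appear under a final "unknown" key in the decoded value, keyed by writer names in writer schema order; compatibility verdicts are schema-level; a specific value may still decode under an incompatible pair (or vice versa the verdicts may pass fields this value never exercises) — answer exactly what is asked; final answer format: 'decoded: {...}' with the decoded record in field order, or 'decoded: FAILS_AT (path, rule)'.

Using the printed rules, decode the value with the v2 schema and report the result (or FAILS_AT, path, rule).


decoded: {"tags": null, "contact": {"latitude": 1.5, "enabled": true}, "weight": 3.75, "quantity": -2}

each type pair in Session: writer, then reader
decoding the Session value with the v2 reader:
  tags := null (missing; optional => null)
  contact.latitude := 1.5
  contact.enabled := true
  weight := 3.75
  quantity := -2
  => decoded: {"tags": null, "contact": {"latitude": 1.5, "enabled": true}, "weight": 3.75, "quantity": -2}
checking off the Session differences that do not matter here:
  field contact in record Session: required changed to optional -> affects the rule determinations only; this particular Session value decodes identically
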